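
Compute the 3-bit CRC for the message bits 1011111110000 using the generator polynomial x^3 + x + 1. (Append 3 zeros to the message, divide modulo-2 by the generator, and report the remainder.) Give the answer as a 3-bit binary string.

Append 3 zeros: 1011111110000000. Divide by 1011 (XOR where the leading bit is 1):
  pos 0: 1011 XOR 1011 = 0000
  pos 4: 1111 XOR 1011 = 0100
  pos 5: 1001 XOR 1011 = 0010
  pos 7: 1000 XOR 1011 = 0011
  pos 9: 1100 XOR 1011 = 0111
  pos 10: 1110 XOR 1011 = 0101
  pos 11: 1010 XOR 1011 = 0001
Remainder (last 3 bits) = 010. This is the CRC / FCS.

010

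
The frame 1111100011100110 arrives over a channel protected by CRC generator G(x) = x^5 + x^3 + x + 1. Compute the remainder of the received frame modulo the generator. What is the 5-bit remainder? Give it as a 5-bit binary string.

Modulo-2 division of 1111100011100110 by 101011:
  pos 0: 111110 XOR 101011 = 010101
  pos 1: 101010 XOR 101011 = 000001
  pos 6: 101110 XOR 101011 = 000101
  pos 9: 101011 XOR 101011 = 000000
Remainder = 00000 (zero — the frame passes the CRC check).

00000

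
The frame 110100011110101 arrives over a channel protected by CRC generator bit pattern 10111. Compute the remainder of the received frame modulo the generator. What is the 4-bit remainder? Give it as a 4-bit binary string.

1011

Modulo-2 division of 110100011110101 by 10111:
  pos 0: 11010 XOR 10111 = 01101
  pos 1: 11010 XOR 10111 = 01101
  pos 2: 11010 XOR 10111 = 01101
  pos 3: 11011 XOR 10111 = 01100
  pos 4: 11001 XOR 10111 = 01110
  pos 5: 11101 XOR 10111 = 01010
  pos 6: 10101 XOR 10111 = 00010
  pos 9: 10010 XOR 10111 = 00101
Remainder = 1011 (nonzero — an error is detected).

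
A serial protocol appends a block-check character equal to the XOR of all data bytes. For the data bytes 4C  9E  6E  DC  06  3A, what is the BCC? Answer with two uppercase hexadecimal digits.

5C

XOR the bytes together:
  start with 0x4C
  0x4C ⊕ 0x9E = 0xD2
  0xD2 ⊕ 0x6E = 0xBC
  0xBC ⊕ 0xDC = 0x60
  0x60 ⊕ 0x06 = 0x66
  0x66 ⊕ 0x3A = 0x5C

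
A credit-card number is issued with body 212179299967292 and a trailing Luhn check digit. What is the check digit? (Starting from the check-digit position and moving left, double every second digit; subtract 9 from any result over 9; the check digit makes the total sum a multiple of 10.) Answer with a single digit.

8

Partial digits right→left: 2 9 2 7 6 9 9 9 2 9 7 1 2 1 2
Double every second digit counting from the check-digit position (so the 1st, 3rd, 5th, ... of the partial from the right).
  doubled (with −9 where >9): 4 4 3 9 4 5 4 4 → sum 37
  kept as-is: 9 7 9 9 9 1 1 → sum 45
Total = 37 + 45 = 82.
Check digit = (10 − (82 mod 10)) mod 10 = 8.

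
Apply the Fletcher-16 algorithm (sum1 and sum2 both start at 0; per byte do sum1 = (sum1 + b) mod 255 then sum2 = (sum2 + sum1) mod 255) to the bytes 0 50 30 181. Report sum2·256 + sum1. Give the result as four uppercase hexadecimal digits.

8806

Running sums (mod 255):
  after byte 0 (0): sum1=0, sum2=0
  after byte 1 (50): sum1=50, sum2=50
  after byte 2 (30): sum1=80, sum2=130
  after byte 3 (181): sum1=6, sum2=136
Checksum = sum2·256 + sum1 = 136·256 + 6 = 34822 = 0x8806.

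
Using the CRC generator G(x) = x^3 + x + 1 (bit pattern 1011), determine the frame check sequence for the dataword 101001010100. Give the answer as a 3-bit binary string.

100

Append 3 zeros: 101001010100000. Divide by 1011 (XOR where the leading bit is 1):
  pos 0: 1010 XOR 1011 = 0001
  pos 3: 1010 XOR 1011 = 0001
  pos 6: 1101 XOR 1011 = 0110
  pos 7: 1100 XOR 1011 = 0111
  pos 8: 1110 XOR 1011 = 0101
  pos 9: 1010 XOR 1011 = 0001
Remainder (last 3 bits) = 100. This is the CRC / FCS.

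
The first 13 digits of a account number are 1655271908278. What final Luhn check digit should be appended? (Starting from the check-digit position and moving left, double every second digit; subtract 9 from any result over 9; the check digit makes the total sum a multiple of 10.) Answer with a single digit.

8

Partial digits right→left: 8 7 2 8 0 9 1 7 2 5 5 6 1
Double every second digit counting from the check-digit position (so the 1st, 3rd, 5th, ... of the partial from the right).
  doubled (with −9 where >9): 7 4 0 2 4 1 2 → sum 20
  kept as-is: 7 8 9 7 5 6 → sum 42
Total = 20 + 42 = 62.
Check digit = (10 − (62 mod 10)) mod 10 = 8.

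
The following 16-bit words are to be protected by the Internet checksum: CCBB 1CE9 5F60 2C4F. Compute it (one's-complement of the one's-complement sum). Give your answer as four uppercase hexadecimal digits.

8AAB

One's-complement addition (fold any carry out of bit 15 back into bit 0):
  0xCCBB + 0x1CE9 = 0x0E9A4
  0xE9A4 + 0x5F60 = 0x14904 → wrap carry → 0x4905
  0x4905 + 0x2C4F = 0x07554
One's-complement sum = 0x7554.
Checksum = ~0x7554 & 0xFFFF = 0x8AAB.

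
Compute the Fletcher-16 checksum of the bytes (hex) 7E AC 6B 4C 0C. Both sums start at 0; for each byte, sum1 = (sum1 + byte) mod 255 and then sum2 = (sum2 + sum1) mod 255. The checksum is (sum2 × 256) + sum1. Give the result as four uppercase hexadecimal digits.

Running sums (mod 255):
  after byte 0 (7E): sum1=126, sum2=126
  after byte 1 (AC): sum1=43, sum2=169
  after byte 2 (6B): sum1=150, sum2=64
  after byte 3 (4C): sum1=226, sum2=35
  after byte 4 (0C): sum1=238, sum2=18
Checksum = sum2·256 + sum1 = 18·256 + 238 = 4846 = 0x12EE.

12EE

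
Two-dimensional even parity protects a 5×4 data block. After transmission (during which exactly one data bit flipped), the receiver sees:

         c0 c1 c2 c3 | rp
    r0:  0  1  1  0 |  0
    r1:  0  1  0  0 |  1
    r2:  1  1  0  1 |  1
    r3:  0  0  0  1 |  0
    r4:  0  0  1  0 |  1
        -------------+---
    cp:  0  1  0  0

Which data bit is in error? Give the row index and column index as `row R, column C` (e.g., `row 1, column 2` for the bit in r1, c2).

row 3, column 0

Recompute each row's even parity and compare to rp:
  r0: data parity 0, sent rp 0 → ok
  r1: data parity 1, sent rp 1 → ok
  r2: data parity 1, sent rp 1 → ok
  r3: data parity 1, sent rp 0 → mismatch
  r4: data parity 1, sent rp 1 → ok
Recompute each column's even parity and compare to cp:
  c0: data parity 1, sent cp 0 → mismatch
  c1: data parity 1, sent cp 1 → ok
  c2: data parity 0, sent cp 0 → ok
  c3: data parity 0, sent cp 0 → ok
Exactly one row (r3) and one column (c0) fail → the flipped bit is at their intersection.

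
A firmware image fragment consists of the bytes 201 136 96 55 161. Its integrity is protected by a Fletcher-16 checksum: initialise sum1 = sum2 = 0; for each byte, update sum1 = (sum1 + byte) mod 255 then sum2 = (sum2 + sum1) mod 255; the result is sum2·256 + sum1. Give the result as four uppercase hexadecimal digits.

Running sums (mod 255):
  after byte 0 (201): sum1=201, sum2=201
  after byte 1 (136): sum1=82, sum2=28
  after byte 2 (96): sum1=178, sum2=206
  after byte 3 (55): sum1=233, sum2=184
  after byte 4 (161): sum1=139, sum2=68
Checksum = sum2·256 + sum1 = 68·256 + 139 = 17547 = 0x448B.

448B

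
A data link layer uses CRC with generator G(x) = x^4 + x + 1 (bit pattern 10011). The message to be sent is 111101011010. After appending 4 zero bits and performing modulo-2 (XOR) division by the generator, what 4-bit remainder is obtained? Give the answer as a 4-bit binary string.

Append 4 zeros: 1111010110100000. Divide by 10011 (XOR where the leading bit is 1):
  pos 0: 11110 XOR 10011 = 01101
  pos 1: 11011 XOR 10011 = 01000
  pos 2: 10000 XOR 10011 = 00011
  pos 5: 11110 XOR 10011 = 01101
  pos 6: 11011 XOR 10011 = 01000
  pos 7: 10000 XOR 10011 = 00011
  pos 10: 11000 XOR 10011 = 01011
  pos 11: 10110 XOR 10011 = 00101
Remainder (last 4 bits) = 0101. This is the CRC / FCS.

0101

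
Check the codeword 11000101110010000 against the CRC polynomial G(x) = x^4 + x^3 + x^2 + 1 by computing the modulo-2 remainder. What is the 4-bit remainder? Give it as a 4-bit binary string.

Modulo-2 division of 11000101110010000 by 11101:
  pos 0: 11000 XOR 11101 = 00101
  pos 2: 10110 XOR 11101 = 01011
  pos 3: 10111 XOR 11101 = 01010
  pos 4: 10101 XOR 11101 = 01000
  pos 5: 10001 XOR 11101 = 01100
  pos 6: 11000 XOR 11101 = 00101
  pos 8: 10101 XOR 11101 = 01000
  pos 9: 10000 XOR 11101 = 01101
  pos 10: 11010 XOR 11101 = 00111
  pos 12: 11100 XOR 11101 = 00001
Remainder = 0001 (nonzero — an error is detected).

0001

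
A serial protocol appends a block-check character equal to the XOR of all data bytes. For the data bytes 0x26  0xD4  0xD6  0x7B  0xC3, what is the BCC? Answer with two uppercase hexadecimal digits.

9C

XOR the bytes together:
  start with 0x26
  0x26 ⊕ 0xD4 = 0xF2
  0xF2 ⊕ 0xD6 = 0x24
  0x24 ⊕ 0x7B = 0x5F
  0x5F ⊕ 0xC3 = 0x9C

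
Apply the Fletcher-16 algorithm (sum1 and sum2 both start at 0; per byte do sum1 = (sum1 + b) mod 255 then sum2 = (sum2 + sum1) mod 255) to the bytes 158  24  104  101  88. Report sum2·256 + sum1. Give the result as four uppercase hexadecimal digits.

Running sums (mod 255):
  after byte 0 (158): sum1=158, sum2=158
  after byte 1 (24): sum1=182, sum2=85
  after byte 2 (104): sum1=31, sum2=116
  after byte 3 (101): sum1=132, sum2=248
  after byte 4 (88): sum1=220, sum2=213
Checksum = sum2·256 + sum1 = 213·256 + 220 = 54748 = 0xD5DC.

D5DC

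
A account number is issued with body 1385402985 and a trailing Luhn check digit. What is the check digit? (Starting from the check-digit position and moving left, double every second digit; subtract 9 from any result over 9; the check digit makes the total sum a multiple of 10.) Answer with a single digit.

Partial digits right→left: 5 8 9 2 0 4 5 8 3 1
Double every second digit counting from the check-digit position (so the 1st, 3rd, 5th, ... of the partial from the right).
  doubled (with −9 where >9): 1 9 0 1 6 → sum 17
  kept as-is: 8 2 4 8 1 → sum 23
Total = 17 + 23 = 40.
Check digit = (10 − (40 mod 10)) mod 10 = 0.

0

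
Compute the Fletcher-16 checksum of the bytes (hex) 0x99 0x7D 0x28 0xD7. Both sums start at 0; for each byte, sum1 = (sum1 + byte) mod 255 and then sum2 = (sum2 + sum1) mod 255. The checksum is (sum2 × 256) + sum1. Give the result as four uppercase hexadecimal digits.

0717

Running sums (mod 255):
  after byte 0 (0x99): sum1=153, sum2=153
  after byte 1 (0x7D): sum1=23, sum2=176
  after byte 2 (0x28): sum1=63, sum2=239
  after byte 3 (0xD7): sum1=23, sum2=7
Checksum = sum2·256 + sum1 = 7·256 + 23 = 1815 = 0x0717.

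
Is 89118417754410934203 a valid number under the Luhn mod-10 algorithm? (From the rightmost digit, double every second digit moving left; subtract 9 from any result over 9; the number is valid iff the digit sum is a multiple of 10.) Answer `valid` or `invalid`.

From the right, keep odd positions and double even positions (subtract 9 from any doubled value over 9):
  doubled (positions 2,4,...): 0 8 9 2 8 5 2 7 2 7 → sum 50
  kept (positions 1,3,...): 3 2 3 0 4 5 7 4 1 9 → sum 38
Total = 88.
88 mod 10 = 8, so the number is invalid.

invalid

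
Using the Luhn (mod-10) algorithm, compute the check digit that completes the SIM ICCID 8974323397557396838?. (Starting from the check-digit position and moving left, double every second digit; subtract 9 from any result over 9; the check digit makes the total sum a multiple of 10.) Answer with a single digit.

Partial digits right→left: 8 3 8 6 9 3 7 5 5 7 9 3 3 2 3 4 7 9 8
Double every second digit counting from the check-digit position (so the 1st, 3rd, 5th, ... of the partial from the right).
  doubled (with −9 where >9): 7 7 9 5 1 9 6 6 5 7 → sum 62
  kept as-is: 3 6 3 5 7 3 2 4 9 → sum 42
Total = 62 + 42 = 104.
Check digit = (10 − (104 mod 10)) mod 10 = 6.

6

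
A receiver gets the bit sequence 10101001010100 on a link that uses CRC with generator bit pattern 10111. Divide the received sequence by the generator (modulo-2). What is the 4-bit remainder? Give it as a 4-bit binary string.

Modulo-2 division of 10101001010100 by 10111:
  pos 0: 10101 XOR 10111 = 00010
  pos 3: 10001 XOR 10111 = 00110
  pos 5: 11001 XOR 10111 = 01110
  pos 6: 11100 XOR 10111 = 01011
  pos 7: 10111 XOR 10111 = 00000
Remainder = 0000 (zero — the frame passes the CRC check).

0000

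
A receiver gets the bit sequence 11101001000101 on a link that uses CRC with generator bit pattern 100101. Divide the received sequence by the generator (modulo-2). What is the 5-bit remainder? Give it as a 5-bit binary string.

Modulo-2 division of 11101001000101 by 100101:
  pos 0: 111010 XOR 100101 = 011111
  pos 1: 111110 XOR 100101 = 011011
  pos 2: 110111 XOR 100101 = 010010
  pos 3: 100100 XOR 100101 = 000001
  pos 8: 100101 XOR 100101 = 000000
Remainder = 00000 (zero — the frame passes the CRC check).

00000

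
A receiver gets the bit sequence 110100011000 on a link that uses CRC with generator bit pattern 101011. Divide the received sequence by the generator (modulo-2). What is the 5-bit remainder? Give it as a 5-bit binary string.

01000

Modulo-2 division of 110100011000 by 101011:
  pos 0: 110100 XOR 101011 = 011111
  pos 1: 111110 XOR 101011 = 010101
  pos 2: 101011 XOR 101011 = 000000
Remainder = 01000 (nonzero — an error is detected).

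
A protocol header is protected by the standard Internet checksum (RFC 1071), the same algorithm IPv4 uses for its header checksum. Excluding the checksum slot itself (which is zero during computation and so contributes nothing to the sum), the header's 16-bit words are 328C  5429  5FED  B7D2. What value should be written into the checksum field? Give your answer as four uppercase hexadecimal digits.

One's-complement addition (fold any carry out of bit 15 back into bit 0):
  0x328C + 0x5429 = 0x086B5
  0x86B5 + 0x5FED = 0x0E6A2
  0xE6A2 + 0xB7D2 = 0x19E74 → wrap carry → 0x9E75
One's-complement sum = 0x9E75.
Checksum = ~0x9E75 & 0xFFFF = 0x618A.

618A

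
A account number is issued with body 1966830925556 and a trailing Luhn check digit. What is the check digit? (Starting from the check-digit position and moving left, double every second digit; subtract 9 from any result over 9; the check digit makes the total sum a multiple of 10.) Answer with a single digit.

Partial digits right→left: 6 5 5 5 2 9 0 3 8 6 6 9 1
Double every second digit counting from the check-digit position (so the 1st, 3rd, 5th, ... of the partial from the right).
  doubled (with −9 where >9): 3 1 4 0 7 3 2 → sum 20
  kept as-is: 5 5 9 3 6 9 → sum 37
Total = 20 + 37 = 57.
Check digit = (10 − (57 mod 10)) mod 10 = 3.

3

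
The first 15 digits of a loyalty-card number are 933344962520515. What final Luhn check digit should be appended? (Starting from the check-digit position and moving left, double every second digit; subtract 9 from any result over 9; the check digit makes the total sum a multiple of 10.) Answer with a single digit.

6

Partial digits right→left: 5 1 5 0 2 5 2 6 9 4 4 3 3 3 9
Double every second digit counting from the check-digit position (so the 1st, 3rd, 5th, ... of the partial from the right).
  doubled (with −9 where >9): 1 1 4 4 9 8 6 9 → sum 42
  kept as-is: 1 0 5 6 4 3 3 → sum 22
Total = 42 + 22 = 64.
Check digit = (10 − (64 mod 10)) mod 10 = 6.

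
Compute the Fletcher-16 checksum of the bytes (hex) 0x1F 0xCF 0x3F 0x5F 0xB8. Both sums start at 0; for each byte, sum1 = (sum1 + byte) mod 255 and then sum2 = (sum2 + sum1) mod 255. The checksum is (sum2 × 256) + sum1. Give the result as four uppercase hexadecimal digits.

1046

Running sums (mod 255):
  after byte 0 (0x1F): sum1=31, sum2=31
  after byte 1 (0xCF): sum1=238, sum2=14
  after byte 2 (0x3F): sum1=46, sum2=60
  after byte 3 (0x5F): sum1=141, sum2=201
  after byte 4 (0xB8): sum1=70, sum2=16
Checksum = sum2·256 + sum1 = 16·256 + 70 = 4166 = 0x1046.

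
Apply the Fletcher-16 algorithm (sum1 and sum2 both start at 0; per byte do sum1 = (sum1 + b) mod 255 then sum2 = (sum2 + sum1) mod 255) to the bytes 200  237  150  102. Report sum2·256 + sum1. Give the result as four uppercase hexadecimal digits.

Running sums (mod 255):
  after byte 0 (200): sum1=200, sum2=200
  after byte 1 (237): sum1=182, sum2=127
  after byte 2 (150): sum1=77, sum2=204
  after byte 3 (102): sum1=179, sum2=128
Checksum = sum2·256 + sum1 = 128·256 + 179 = 32947 = 0x80B3.

80B3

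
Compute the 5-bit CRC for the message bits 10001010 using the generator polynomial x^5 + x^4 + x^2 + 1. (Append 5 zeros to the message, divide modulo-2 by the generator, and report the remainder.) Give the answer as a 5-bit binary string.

Append 5 zeros: 1000101000000. Divide by 110101 (XOR where the leading bit is 1):
  pos 0: 100010 XOR 110101 = 010111
  pos 1: 101111 XOR 110101 = 011010
  pos 2: 110100 XOR 110101 = 000001
  pos 7: 100000 XOR 110101 = 010101
Remainder (last 5 bits) = 10101. This is the CRC / FCS.

10101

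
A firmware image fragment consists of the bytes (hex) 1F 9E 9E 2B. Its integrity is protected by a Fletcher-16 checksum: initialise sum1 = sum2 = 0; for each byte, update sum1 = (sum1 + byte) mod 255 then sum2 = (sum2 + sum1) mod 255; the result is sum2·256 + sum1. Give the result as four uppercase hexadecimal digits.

Running sums (mod 255):
  after byte 0 (1F): sum1=31, sum2=31
  after byte 1 (9E): sum1=189, sum2=220
  after byte 2 (9E): sum1=92, sum2=57
  after byte 3 (2B): sum1=135, sum2=192
Checksum = sum2·256 + sum1 = 192·256 + 135 = 49287 = 0xC087.

C087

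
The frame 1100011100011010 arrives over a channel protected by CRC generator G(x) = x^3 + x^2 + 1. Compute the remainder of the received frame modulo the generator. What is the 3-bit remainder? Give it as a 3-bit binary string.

000

Modulo-2 division of 1100011100011010 by 1101:
  pos 0: 1100 XOR 1101 = 0001
  pos 3: 1011 XOR 1101 = 0110
  pos 4: 1101 XOR 1101 = 0000
  pos 11: 1101 XOR 1101 = 0000
Remainder = 000 (zero — the frame passes the CRC check).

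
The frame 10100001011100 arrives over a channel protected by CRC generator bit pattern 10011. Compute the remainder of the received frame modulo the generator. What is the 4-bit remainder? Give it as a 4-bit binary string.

Modulo-2 division of 10100001011100 by 10011:
  pos 0: 10100 XOR 10011 = 00111
  pos 2: 11100 XOR 10011 = 01111
  pos 3: 11111 XOR 10011 = 01100
  pos 4: 11000 XOR 10011 = 01011
  pos 5: 10111 XOR 10011 = 00100
  pos 7: 10011 XOR 10011 = 00000
Remainder = 0000 (zero — the frame passes the CRC check).

0000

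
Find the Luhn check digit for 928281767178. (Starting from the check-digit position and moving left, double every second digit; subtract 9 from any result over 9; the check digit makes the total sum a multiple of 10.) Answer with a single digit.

2

Partial digits right→left: 8 7 1 7 6 7 1 8 2 8 2 9
Double every second digit counting from the check-digit position (so the 1st, 3rd, 5th, ... of the partial from the right).
  doubled (with −9 where >9): 7 2 3 2 4 4 → sum 22
  kept as-is: 7 7 7 8 8 9 → sum 46
Total = 22 + 46 = 68.
Check digit = (10 − (68 mod 10)) mod 10 = 2.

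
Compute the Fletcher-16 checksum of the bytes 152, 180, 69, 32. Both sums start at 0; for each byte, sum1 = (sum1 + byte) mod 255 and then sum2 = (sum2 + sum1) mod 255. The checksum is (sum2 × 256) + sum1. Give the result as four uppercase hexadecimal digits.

Running sums (mod 255):
  after byte 0 (152): sum1=152, sum2=152
  after byte 1 (180): sum1=77, sum2=229
  after byte 2 (69): sum1=146, sum2=120
  after byte 3 (32): sum1=178, sum2=43
Checksum = sum2·256 + sum1 = 43·256 + 178 = 11186 = 0x2BB2.

2BB2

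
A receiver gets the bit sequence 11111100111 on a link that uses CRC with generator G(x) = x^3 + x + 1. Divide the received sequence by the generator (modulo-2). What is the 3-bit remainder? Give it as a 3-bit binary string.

001

Modulo-2 division of 11111100111 by 1011:
  pos 0: 1111 XOR 1011 = 0100
  pos 1: 1001 XOR 1011 = 0010
  pos 3: 1010 XOR 1011 = 0001
  pos 6: 1011 XOR 1011 = 0000
Remainder = 001 (nonzero — an error is detected).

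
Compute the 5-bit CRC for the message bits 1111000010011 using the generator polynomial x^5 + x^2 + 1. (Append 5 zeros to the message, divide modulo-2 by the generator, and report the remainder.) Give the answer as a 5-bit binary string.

Append 5 zeros: 111100001001100000. Divide by 100101 (XOR where the leading bit is 1):
  pos 0: 111100 XOR 100101 = 011001
  pos 1: 110010 XOR 100101 = 010111
  pos 2: 101110 XOR 100101 = 001011
  pos 4: 101110 XOR 100101 = 001011
  pos 6: 101101 XOR 100101 = 001000
  pos 8: 100010 XOR 100101 = 000111
  pos 11: 111000 XOR 100101 = 011101
  pos 12: 111010 XOR 100101 = 011111
Remainder (last 5 bits) = 11111. This is the CRC / FCS.

11111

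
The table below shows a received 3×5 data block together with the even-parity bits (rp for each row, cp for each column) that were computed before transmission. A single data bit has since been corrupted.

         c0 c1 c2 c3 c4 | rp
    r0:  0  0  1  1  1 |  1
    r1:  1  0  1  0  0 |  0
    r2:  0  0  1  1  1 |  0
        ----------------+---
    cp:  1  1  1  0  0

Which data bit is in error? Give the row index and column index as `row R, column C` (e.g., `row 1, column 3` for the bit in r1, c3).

row 2, column 1

Recompute each row's even parity and compare to rp:
  r0: data parity 1, sent rp 1 → ok
  r1: data parity 0, sent rp 0 → ok
  r2: data parity 1, sent rp 0 → mismatch
Recompute each column's even parity and compare to cp:
  c0: data parity 1, sent cp 1 → ok
  c1: data parity 0, sent cp 1 → mismatch
  c2: data parity 1, sent cp 1 → ok
  c3: data parity 0, sent cp 0 → ok
  c4: data parity 0, sent cp 0 → ok
Exactly one row (r2) and one column (c1) fail → the flipped bit is at their intersection.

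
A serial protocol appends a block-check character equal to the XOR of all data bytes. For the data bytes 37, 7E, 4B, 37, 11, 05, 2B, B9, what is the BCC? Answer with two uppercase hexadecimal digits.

B3

XOR the bytes together:
  start with 0x37
  0x37 ⊕ 0x7E = 0x49
  0x49 ⊕ 0x4B = 0x02
  0x02 ⊕ 0x37 = 0x35
  0x35 ⊕ 0x11 = 0x24
  0x24 ⊕ 0x05 = 0x21
  0x21 ⊕ 0x2B = 0x0A
  0x0A ⊕ 0xB9 = 0xB3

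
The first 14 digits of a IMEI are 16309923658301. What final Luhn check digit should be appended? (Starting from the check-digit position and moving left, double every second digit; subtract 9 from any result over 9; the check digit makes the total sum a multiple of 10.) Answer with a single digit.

Partial digits right→left: 1 0 3 8 5 6 3 2 9 9 0 3 6 1
Double every second digit counting from the check-digit position (so the 1st, 3rd, 5th, ... of the partial from the right).
  doubled (with −9 where >9): 2 6 1 6 9 0 3 → sum 27
  kept as-is: 0 8 6 2 9 3 1 → sum 29
Total = 27 + 29 = 56.
Check digit = (10 − (56 mod 10)) mod 10 = 4.

4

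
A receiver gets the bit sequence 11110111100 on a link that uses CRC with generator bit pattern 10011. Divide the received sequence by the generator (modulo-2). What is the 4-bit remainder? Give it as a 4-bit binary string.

Modulo-2 division of 11110111100 by 10011:
  pos 0: 11110 XOR 10011 = 01101
  pos 1: 11011 XOR 10011 = 01000
  pos 2: 10001 XOR 10011 = 00010
  pos 5: 10110 XOR 10011 = 00101
Remainder = 1010 (nonzero — an error is detected).

1010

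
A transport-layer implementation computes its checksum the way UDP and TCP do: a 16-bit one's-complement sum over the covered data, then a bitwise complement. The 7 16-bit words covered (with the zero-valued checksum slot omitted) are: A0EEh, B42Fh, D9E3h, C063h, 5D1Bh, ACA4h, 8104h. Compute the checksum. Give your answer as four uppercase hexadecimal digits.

One's-complement addition (fold any carry out of bit 15 back into bit 0):
  0xA0EE + 0xB42F = 0x1551D → wrap carry → 0x551E
  0x551E + 0xD9E3 = 0x12F01 → wrap carry → 0x2F02
  0x2F02 + 0xC063 = 0x0EF65
  0xEF65 + 0x5D1B = 0x14C80 → wrap carry → 0x4C81
  0x4C81 + 0xACA4 = 0x0F925
  0xF925 + 0x8104 = 0x17A29 → wrap carry → 0x7A2A
One's-complement sum = 0x7A2A.
Checksum = ~0x7A2A & 0xFFFF = 0x85D5.

85D5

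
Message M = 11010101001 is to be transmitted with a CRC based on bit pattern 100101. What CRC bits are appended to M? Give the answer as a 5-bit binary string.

Append 5 zeros: 1101010100100000. Divide by 100101 (XOR where the leading bit is 1):
  pos 0: 110101 XOR 100101 = 010000
  pos 1: 100000 XOR 100101 = 000101
  pos 4: 101100 XOR 100101 = 001001
  pos 6: 100110 XOR 100101 = 000011
  pos 10: 110000 XOR 100101 = 010101
Remainder (last 5 bits) = 10101. This is the CRC / FCS.

10101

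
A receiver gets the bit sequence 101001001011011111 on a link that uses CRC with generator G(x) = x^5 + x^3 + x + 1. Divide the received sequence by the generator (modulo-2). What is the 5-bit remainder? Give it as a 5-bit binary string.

Modulo-2 division of 101001001011011111 by 101011:
  pos 0: 101001 XOR 101011 = 000010
  pos 4: 100010 XOR 101011 = 001001
  pos 6: 100111 XOR 101011 = 001100
  pos 8: 110001 XOR 101011 = 011010
  pos 9: 110101 XOR 101011 = 011110
  pos 10: 111101 XOR 101011 = 010110
  pos 11: 101101 XOR 101011 = 000110
Remainder = 01101 (nonzero — an error is detected).

01101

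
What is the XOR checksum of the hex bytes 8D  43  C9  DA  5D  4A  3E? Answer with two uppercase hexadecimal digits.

F4

XOR the bytes together:
  start with 0x8D
  0x8D ⊕ 0x43 = 0xCE
  0xCE ⊕ 0xC9 = 0x07
  0x07 ⊕ 0xDA = 0xDD
  0xDD ⊕ 0x5D = 0x80
  0x80 ⊕ 0x4A = 0xCA
  0xCA ⊕ 0x3E = 0xF4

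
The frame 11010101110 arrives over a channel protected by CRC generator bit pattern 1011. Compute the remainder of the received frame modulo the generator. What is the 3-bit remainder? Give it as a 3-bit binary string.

Modulo-2 division of 11010101110 by 1011:
  pos 0: 1101 XOR 1011 = 0110
  pos 1: 1100 XOR 1011 = 0111
  pos 2: 1111 XOR 1011 = 0100
  pos 3: 1000 XOR 1011 = 0011
  pos 5: 1111 XOR 1011 = 0100
  pos 6: 1001 XOR 1011 = 0010
Remainder = 100 (nonzero — an error is detected).

100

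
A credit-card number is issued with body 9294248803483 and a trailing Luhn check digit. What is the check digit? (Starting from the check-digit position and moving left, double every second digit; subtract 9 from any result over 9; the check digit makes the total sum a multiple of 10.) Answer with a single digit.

Partial digits right→left: 3 8 4 3 0 8 8 4 2 4 9 2 9
Double every second digit counting from the check-digit position (so the 1st, 3rd, 5th, ... of the partial from the right).
  doubled (with −9 where >9): 6 8 0 7 4 9 9 → sum 43
  kept as-is: 8 3 8 4 4 2 → sum 29
Total = 43 + 29 = 72.
Check digit = (10 − (72 mod 10)) mod 10 = 8.

8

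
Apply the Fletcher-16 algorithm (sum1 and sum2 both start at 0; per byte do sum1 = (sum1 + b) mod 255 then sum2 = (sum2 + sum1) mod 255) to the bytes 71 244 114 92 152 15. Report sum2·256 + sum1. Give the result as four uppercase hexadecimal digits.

93B2

Running sums (mod 255):
  after byte 0 (71): sum1=71, sum2=71
  after byte 1 (244): sum1=60, sum2=131
  after byte 2 (114): sum1=174, sum2=50
  after byte 3 (92): sum1=11, sum2=61
  after byte 4 (152): sum1=163, sum2=224
  after byte 5 (15): sum1=178, sum2=147
Checksum = sum2·256 + sum1 = 147·256 + 178 = 37810 = 0x93B2.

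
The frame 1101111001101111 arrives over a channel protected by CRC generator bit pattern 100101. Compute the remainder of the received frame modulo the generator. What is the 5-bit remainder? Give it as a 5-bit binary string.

Modulo-2 division of 1101111001101111 by 100101:
  pos 0: 110111 XOR 100101 = 010010
  pos 1: 100101 XOR 100101 = 000000
  pos 9: 110111 XOR 100101 = 010010
  pos 10: 100101 XOR 100101 = 000000
Remainder = 00000 (zero — the frame passes the CRC check).

00000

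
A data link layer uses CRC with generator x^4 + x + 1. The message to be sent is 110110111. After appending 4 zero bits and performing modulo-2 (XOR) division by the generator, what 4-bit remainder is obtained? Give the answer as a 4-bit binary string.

0111

Append 4 zeros: 1101101110000. Divide by 10011 (XOR where the leading bit is 1):
  pos 0: 11011 XOR 10011 = 01000
  pos 1: 10000 XOR 10011 = 00011
  pos 4: 11111 XOR 10011 = 01100
  pos 5: 11000 XOR 10011 = 01011
  pos 6: 10110 XOR 10011 = 00101
  pos 8: 10100 XOR 10011 = 00111
Remainder (last 4 bits) = 0111. This is the CRC / FCS.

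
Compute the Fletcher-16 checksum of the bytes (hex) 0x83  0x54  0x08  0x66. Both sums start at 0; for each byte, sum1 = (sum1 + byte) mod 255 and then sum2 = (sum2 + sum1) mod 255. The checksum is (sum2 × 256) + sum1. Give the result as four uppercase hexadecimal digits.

8146

Running sums (mod 255):
  after byte 0 (0x83): sum1=131, sum2=131
  after byte 1 (0x54): sum1=215, sum2=91
  after byte 2 (0x08): sum1=223, sum2=59
  after byte 3 (0x66): sum1=70, sum2=129
Checksum = sum2·256 + sum1 = 129·256 + 70 = 33094 = 0x8146.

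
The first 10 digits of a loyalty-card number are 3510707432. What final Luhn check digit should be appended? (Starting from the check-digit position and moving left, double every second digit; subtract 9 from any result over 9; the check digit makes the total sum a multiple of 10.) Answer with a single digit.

Partial digits right→left: 2 3 4 7 0 7 0 1 5 3
Double every second digit counting from the check-digit position (so the 1st, 3rd, 5th, ... of the partial from the right).
  doubled (with −9 where >9): 4 8 0 0 1 → sum 13
  kept as-is: 3 7 7 1 3 → sum 21
Total = 13 + 21 = 34.
Check digit = (10 − (34 mod 10)) mod 10 = 6.

6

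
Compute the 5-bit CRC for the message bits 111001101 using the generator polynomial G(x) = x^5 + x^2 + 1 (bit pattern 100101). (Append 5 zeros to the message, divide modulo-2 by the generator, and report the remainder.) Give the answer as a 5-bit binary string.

Append 5 zeros: 11100110100000. Divide by 100101 (XOR where the leading bit is 1):
  pos 0: 111001 XOR 100101 = 011100
  pos 1: 111001 XOR 100101 = 011100
  pos 2: 111000 XOR 100101 = 011101
  pos 3: 111011 XOR 100101 = 011110
  pos 4: 111100 XOR 100101 = 011001
  pos 5: 110010 XOR 100101 = 010111
  pos 6: 101110 XOR 100101 = 001011
  pos 8: 101100 XOR 100101 = 001001
Remainder (last 5 bits) = 01001. This is the CRC / FCS.

01001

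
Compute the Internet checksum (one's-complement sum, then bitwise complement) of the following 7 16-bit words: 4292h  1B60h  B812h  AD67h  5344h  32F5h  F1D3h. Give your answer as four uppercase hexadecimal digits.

C485

One's-complement addition (fold any carry out of bit 15 back into bit 0):
  0x4292 + 0x1B60 = 0x05DF2
  0x5DF2 + 0xB812 = 0x11604 → wrap carry → 0x1605
  0x1605 + 0xAD67 = 0x0C36C
  0xC36C + 0x5344 = 0x116B0 → wrap carry → 0x16B1
  0x16B1 + 0x32F5 = 0x049A6
  0x49A6 + 0xF1D3 = 0x13B79 → wrap carry → 0x3B7A
One's-complement sum = 0x3B7A.
Checksum = ~0x3B7A & 0xFFFF = 0xC485.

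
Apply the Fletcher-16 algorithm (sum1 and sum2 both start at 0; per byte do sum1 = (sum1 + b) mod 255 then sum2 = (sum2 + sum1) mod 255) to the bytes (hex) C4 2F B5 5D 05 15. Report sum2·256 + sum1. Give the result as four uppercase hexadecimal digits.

Running sums (mod 255):
  after byte 0 (C4): sum1=196, sum2=196
  after byte 1 (2F): sum1=243, sum2=184
  after byte 2 (B5): sum1=169, sum2=98
  after byte 3 (5D): sum1=7, sum2=105
  after byte 4 (05): sum1=12, sum2=117
  after byte 5 (15): sum1=33, sum2=150
Checksum = sum2·256 + sum1 = 150·256 + 33 = 38433 = 0x9621.

9621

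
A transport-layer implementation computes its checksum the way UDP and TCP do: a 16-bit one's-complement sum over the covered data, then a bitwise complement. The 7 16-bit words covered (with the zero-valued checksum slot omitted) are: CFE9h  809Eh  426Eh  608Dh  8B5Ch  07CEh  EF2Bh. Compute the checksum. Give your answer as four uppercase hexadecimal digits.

One's-complement addition (fold any carry out of bit 15 back into bit 0):
  0xCFE9 + 0x809E = 0x15087 → wrap carry → 0x5088
  0x5088 + 0x426E = 0x092F6
  0x92F6 + 0x608D = 0x0F383
  0xF383 + 0x8B5C = 0x17EDF → wrap carry → 0x7EE0
  0x7EE0 + 0x07CE = 0x086AE
  0x86AE + 0xEF2B = 0x175D9 → wrap carry → 0x75DA
One's-complement sum = 0x75DA.
Checksum = ~0x75DA & 0xFFFF = 0x8A25.

8A25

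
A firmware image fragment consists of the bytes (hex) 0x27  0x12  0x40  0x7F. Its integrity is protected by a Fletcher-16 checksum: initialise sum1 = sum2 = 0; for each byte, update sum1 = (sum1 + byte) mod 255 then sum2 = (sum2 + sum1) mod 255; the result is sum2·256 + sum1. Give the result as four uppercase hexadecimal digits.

D2F8

Running sums (mod 255):
  after byte 0 (0x27): sum1=39, sum2=39
  after byte 1 (0x12): sum1=57, sum2=96
  after byte 2 (0x40): sum1=121, sum2=217
  after byte 3 (0x7F): sum1=248, sum2=210
Checksum = sum2·256 + sum1 = 210·256 + 248 = 54008 = 0xD2F8.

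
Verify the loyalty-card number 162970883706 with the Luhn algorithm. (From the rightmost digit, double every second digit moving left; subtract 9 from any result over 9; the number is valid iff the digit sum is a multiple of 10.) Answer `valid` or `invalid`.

valid

From the right, keep odd positions and double even positions (subtract 9 from any doubled value over 9):
  doubled (positions 2,4,...): 0 6 7 5 4 2 → sum 24
  kept (positions 1,3,...): 6 7 8 0 9 6 → sum 36
Total = 60.
60 mod 10 = 0, so the number is valid.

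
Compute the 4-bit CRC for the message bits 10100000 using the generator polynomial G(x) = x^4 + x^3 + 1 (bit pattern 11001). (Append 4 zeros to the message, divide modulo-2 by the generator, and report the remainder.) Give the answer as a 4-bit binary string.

1000

Append 4 zeros: 101000000000. Divide by 11001 (XOR where the leading bit is 1):
  pos 0: 10100 XOR 11001 = 01101
  pos 1: 11010 XOR 11001 = 00011
  pos 4: 11000 XOR 11001 = 00001
Remainder (last 4 bits) = 1000. This is the CRC / FCS.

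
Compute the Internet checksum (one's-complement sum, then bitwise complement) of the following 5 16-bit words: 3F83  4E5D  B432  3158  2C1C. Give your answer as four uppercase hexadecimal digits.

One's-complement addition (fold any carry out of bit 15 back into bit 0):
  0x3F83 + 0x4E5D = 0x08DE0
  0x8DE0 + 0xB432 = 0x14212 → wrap carry → 0x4213
  0x4213 + 0x3158 = 0x0736B
  0x736B + 0x2C1C = 0x09F87
One's-complement sum = 0x9F87.
Checksum = ~0x9F87 & 0xFFFF = 0x6078.

6078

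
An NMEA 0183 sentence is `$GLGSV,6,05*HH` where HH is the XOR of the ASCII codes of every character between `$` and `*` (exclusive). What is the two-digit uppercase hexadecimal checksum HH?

7A

XOR the ASCII codes of the payload characters:
  'G' = 0x47 → acc = 0x47
  'L' = 0x4C → acc = 0x0B
  'G' = 0x47 → acc = 0x4C
  'S' = 0x53 → acc = 0x1F
  'V' = 0x56 → acc = 0x49
  ',' = 0x2C → acc = 0x65
  '6' = 0x36 → acc = 0x53
  ',' = 0x2C → acc = 0x7F
  '0' = 0x30 → acc = 0x4F
  '5' = 0x35 → acc = 0x7A
Checksum = 0x7A.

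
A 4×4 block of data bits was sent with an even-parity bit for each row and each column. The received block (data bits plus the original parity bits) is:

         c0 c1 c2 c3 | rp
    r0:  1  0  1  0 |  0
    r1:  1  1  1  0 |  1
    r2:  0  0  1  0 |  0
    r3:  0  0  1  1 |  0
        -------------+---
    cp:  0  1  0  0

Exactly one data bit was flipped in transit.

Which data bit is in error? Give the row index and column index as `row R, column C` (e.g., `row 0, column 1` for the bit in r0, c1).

row 2, column 3

Recompute each row's even parity and compare to rp:
  r0: data parity 0, sent rp 0 → ok
  r1: data parity 1, sent rp 1 → ok
  r2: data parity 1, sent rp 0 → mismatch
  r3: data parity 0, sent rp 0 → ok
Recompute each column's even parity and compare to cp:
  c0: data parity 0, sent cp 0 → ok
  c1: data parity 1, sent cp 1 → ok
  c2: data parity 0, sent cp 0 → ok
  c3: data parity 1, sent cp 0 → mismatch
Exactly one row (r2) and one column (c3) fail → the flipped bit is at their intersection.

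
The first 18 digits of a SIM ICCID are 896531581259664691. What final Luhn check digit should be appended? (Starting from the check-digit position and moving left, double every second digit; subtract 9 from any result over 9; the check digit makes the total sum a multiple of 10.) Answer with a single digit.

3

Partial digits right→left: 1 9 6 4 6 6 9 5 2 1 8 5 1 3 5 6 9 8
Double every second digit counting from the check-digit position (so the 1st, 3rd, 5th, ... of the partial from the right).
  doubled (with −9 where >9): 2 3 3 9 4 7 2 1 9 → sum 40
  kept as-is: 9 4 6 5 1 5 3 6 8 → sum 47
Total = 40 + 47 = 87.
Check digit = (10 − (87 mod 10)) mod 10 = 3.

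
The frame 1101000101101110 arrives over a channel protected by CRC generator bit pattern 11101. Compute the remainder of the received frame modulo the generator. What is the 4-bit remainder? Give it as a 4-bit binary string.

Modulo-2 division of 1101000101101110 by 11101:
  pos 0: 11010 XOR 11101 = 00111
  pos 2: 11100 XOR 11101 = 00001
  pos 6: 11011 XOR 11101 = 00110
  pos 8: 11001 XOR 11101 = 00100
  pos 10: 10011 XOR 11101 = 01110
  pos 11: 11100 XOR 11101 = 00001
Remainder = 0001 (nonzero — an error is detected).

0001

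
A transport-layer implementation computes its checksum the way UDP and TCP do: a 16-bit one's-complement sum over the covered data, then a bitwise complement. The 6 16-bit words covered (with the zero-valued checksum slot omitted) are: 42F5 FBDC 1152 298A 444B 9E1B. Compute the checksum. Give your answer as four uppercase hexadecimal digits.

One's-complement addition (fold any carry out of bit 15 back into bit 0):
  0x42F5 + 0xFBDC = 0x13ED1 → wrap carry → 0x3ED2
  0x3ED2 + 0x1152 = 0x05024
  0x5024 + 0x298A = 0x079AE
  0x79AE + 0x444B = 0x0BDF9
  0xBDF9 + 0x9E1B = 0x15C14 → wrap carry → 0x5C15
One's-complement sum = 0x5C15.
Checksum = ~0x5C15 & 0xFFFF = 0xA3EA.

A3EA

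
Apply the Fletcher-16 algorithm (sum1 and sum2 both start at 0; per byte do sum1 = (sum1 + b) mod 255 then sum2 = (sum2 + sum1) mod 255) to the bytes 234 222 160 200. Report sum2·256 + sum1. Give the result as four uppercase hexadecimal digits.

Running sums (mod 255):
  after byte 0 (234): sum1=234, sum2=234
  after byte 1 (222): sum1=201, sum2=180
  after byte 2 (160): sum1=106, sum2=31
  after byte 3 (200): sum1=51, sum2=82
Checksum = sum2·256 + sum1 = 82·256 + 51 = 21043 = 0x5233.

5233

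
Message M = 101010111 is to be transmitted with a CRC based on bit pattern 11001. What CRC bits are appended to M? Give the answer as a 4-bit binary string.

Append 4 zeros: 1010101110000. Divide by 11001 (XOR where the leading bit is 1):
  pos 0: 10101 XOR 11001 = 01100
  pos 1: 11000 XOR 11001 = 00001
  pos 5: 11110 XOR 11001 = 00111
  pos 7: 11100 XOR 11001 = 00101
Remainder (last 4 bits) = 1010. This is the CRC / FCS.

1010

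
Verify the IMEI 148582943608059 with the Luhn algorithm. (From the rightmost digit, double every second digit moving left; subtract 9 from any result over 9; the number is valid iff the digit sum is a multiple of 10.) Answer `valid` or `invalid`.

valid

From the right, keep odd positions and double even positions (subtract 9 from any doubled value over 9):
  doubled (positions 2,4,...): 1 7 3 8 4 1 8 → sum 32
  kept (positions 1,3,...): 9 0 0 3 9 8 8 1 → sum 38
Total = 70.
70 mod 10 = 0, so the number is valid.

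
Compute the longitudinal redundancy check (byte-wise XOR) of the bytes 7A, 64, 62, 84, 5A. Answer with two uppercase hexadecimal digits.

XOR the bytes together:
  start with 0x7A
  0x7A ⊕ 0x64 = 0x1E
  0x1E ⊕ 0x62 = 0x7C
  0x7C ⊕ 0x84 = 0xF8
  0xF8 ⊕ 0x5A = 0xA2

A2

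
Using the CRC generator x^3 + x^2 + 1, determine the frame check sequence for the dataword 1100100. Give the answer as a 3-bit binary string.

101

Append 3 zeros: 1100100000. Divide by 1101 (XOR where the leading bit is 1):
  pos 0: 1100 XOR 1101 = 0001
  pos 3: 1100 XOR 1101 = 0001
  pos 6: 1000 XOR 1101 = 0101
Remainder (last 3 bits) = 101. This is the CRC / FCS.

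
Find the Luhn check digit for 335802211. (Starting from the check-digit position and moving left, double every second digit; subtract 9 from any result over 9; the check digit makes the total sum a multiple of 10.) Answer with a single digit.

3

Partial digits right→left: 1 1 2 2 0 8 5 3 3
Double every second digit counting from the check-digit position (so the 1st, 3rd, 5th, ... of the partial from the right).
  doubled (with −9 where >9): 2 4 0 1 6 → sum 13
  kept as-is: 1 2 8 3 → sum 14
Total = 13 + 14 = 27.
Check digit = (10 − (27 mod 10)) mod 10 = 3.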